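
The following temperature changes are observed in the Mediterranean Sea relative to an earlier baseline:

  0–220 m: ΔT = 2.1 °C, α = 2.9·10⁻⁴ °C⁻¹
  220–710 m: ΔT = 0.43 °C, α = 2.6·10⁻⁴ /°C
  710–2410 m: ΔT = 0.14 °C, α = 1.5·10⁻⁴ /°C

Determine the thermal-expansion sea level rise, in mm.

220 × 2.1 × 2.9×10⁻⁴ = 0.13398 m
Layer 2: 0.43 × 490 × 2.6×10⁻⁴ = 0.054782 m
0.14 × 1700 × 1.5×10⁻⁴ = 0.03570 m
Δh = 0.13398 + 0.054782 + 0.03570 = 0.224462 m ≈ 220 mm

Δh ≈ 220 mm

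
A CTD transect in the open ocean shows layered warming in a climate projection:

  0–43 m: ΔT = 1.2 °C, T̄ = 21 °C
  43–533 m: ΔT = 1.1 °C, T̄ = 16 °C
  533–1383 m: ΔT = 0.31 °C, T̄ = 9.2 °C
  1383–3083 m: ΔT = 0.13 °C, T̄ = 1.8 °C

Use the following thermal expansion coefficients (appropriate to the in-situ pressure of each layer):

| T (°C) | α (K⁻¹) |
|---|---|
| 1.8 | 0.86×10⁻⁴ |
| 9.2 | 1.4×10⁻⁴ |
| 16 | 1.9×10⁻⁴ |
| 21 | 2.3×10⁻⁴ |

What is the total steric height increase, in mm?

Layer 1 at 21 °C → α = 2.3×10⁻⁴ K⁻¹
Layer 2 at 16 °C → α = 1.9×10⁻⁴ K⁻¹
Layer 3 at 9.2 °C → α = 1.4×10⁻⁴ K⁻¹
Layer 4 at 1.8 °C → α = 0.86×10⁻⁴ K⁻¹
2.3×10⁻⁴ × 43 × 1.2 = 0.011868 m
1.1 × 1.9×10⁻⁴ × 490 = 0.10241 m
0.31 × 1.4×10⁻⁴ × 850 = 0.03689 m
1383–3083 m: 0.86×10⁻⁴ × 1700 × 0.13 = 0.019006 m
Δh = 0.011868 + 0.10241 + 0.03689 + 0.019006 = 0.170174 m

170 mm of thermosteric rise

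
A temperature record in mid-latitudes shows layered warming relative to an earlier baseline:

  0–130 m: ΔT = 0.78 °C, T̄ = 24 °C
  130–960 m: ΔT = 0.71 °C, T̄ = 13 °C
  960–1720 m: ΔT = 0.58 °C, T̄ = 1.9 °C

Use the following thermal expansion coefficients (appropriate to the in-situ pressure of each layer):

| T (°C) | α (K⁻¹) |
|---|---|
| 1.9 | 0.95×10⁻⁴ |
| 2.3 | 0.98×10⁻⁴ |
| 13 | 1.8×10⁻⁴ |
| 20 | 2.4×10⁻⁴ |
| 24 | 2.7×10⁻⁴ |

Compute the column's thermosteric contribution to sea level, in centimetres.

about 18 cm

Layer 1 at 24 °C → α = 2.7×10⁻⁴ K⁻¹
Layer 2 at 13 °C → α = 1.8×10⁻⁴ K⁻¹
Layer 3 at 1.9 °C → α = 0.95×10⁻⁴ K⁻¹
0–130 m: 0.78 × 130 × 2.7×10⁻⁴ = 0.027378 m
Layer 2: 830 × 1.8×10⁻⁴ × 0.71 = 0.106074 m
960–1720 m: 0.58 × 0.95×10⁻⁴ × 760 = 0.041876 m
Δh = 0.027378 + 0.106074 + 0.041876 = 0.175328 m ≈ 18 cm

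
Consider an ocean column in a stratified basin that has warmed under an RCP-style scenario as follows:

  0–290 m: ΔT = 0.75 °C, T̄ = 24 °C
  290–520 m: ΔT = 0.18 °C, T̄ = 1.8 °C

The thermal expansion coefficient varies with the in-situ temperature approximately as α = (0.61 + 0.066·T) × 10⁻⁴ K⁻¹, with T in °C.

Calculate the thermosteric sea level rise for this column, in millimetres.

50.7 mm of thermosteric rise

Layer 1: α = (0.61 + 0.066×24)×10⁻⁴ = 2.194×10⁻⁴ K⁻¹
Layer 2: α = (0.61 + 0.066×1.8)×10⁻⁴ = 0.7288×10⁻⁴ K⁻¹
Layer 1: 2.194×10⁻⁴ × 290 × 0.75 = 0.0477195 m
0.18 × 230 × 0.7288×10⁻⁴ = 0.003017232 m
Δh = 0.0477195 + 0.003017232 = 0.050736732 m ≈ 50.7 mm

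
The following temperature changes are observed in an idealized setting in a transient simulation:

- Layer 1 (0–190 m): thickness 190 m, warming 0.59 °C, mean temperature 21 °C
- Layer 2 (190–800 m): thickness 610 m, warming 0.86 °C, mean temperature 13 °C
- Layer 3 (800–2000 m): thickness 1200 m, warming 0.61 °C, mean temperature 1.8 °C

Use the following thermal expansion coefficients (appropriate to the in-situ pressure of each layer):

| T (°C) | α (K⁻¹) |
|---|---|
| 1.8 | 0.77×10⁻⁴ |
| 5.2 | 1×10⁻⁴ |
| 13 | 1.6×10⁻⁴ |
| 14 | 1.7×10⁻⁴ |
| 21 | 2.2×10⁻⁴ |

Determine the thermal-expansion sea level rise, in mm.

Layer 1 at 21 °C → α = 2.2×10⁻⁴ K⁻¹
Layer 2 at 13 °C → α = 1.6×10⁻⁴ K⁻¹
Layer 3 at 1.8 °C → α = 0.77×10⁻⁴ K⁻¹
Layer 1: 2.2×10⁻⁴ × 190 × 0.59 = 0.024662 m
0.86 × 610 × 1.6×10⁻⁴ = 0.083936 m
0.77×10⁻⁴ × 1200 × 0.61 = 0.056364 m
Δh = 0.024662 + 0.083936 + 0.056364 = 0.164962 m ≈ 165 mm

165 mm of thermosteric rise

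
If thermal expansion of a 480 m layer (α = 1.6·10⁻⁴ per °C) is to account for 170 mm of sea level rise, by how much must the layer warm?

ΔT = Δh/(αH) = 0.17 / (1.6×10⁻⁴ × 480) ≈ 2.214 °C

about 2.2 °C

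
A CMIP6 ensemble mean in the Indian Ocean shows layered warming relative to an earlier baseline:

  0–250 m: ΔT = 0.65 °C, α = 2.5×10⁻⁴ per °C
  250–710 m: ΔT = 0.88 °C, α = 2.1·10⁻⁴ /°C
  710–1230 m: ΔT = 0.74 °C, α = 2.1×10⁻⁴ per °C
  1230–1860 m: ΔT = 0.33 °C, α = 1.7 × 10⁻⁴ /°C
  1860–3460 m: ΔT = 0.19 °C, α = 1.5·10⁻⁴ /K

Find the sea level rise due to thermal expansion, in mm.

287 mm of thermosteric rise

Layer 1: 0.65 × 2.5×10⁻⁴ × 250 = 0.040625 m
250–710 m: 0.88 × 460 × 2.1×10⁻⁴ = 0.085008 m
2.1×10⁻⁴ × 0.74 × 520 = 0.080808 m
0.33 × 630 × 1.7×10⁻⁴ = 0.035343 m
Layer 5: 1.5×10⁻⁴ × 1600 × 0.19 = 0.04560 m
Δh = 0.040625 + 0.085008 + 0.080808 + 0.035343 + 0.04560 = 0.287384 m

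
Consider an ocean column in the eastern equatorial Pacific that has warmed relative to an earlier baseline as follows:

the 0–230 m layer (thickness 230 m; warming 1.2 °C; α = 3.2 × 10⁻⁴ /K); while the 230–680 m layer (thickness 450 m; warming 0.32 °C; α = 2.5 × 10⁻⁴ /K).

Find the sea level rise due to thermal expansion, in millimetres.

Layer 1: 1.2 × 230 × 3.2×10⁻⁴ = 0.08832 m
Layer 2: 450 × 0.32 × 2.5×10⁻⁴ = 0.03600 m
Δh = 0.08832 + 0.03600 = 0.12432 m ≈ 120 mm

Δh ≈ 120 mm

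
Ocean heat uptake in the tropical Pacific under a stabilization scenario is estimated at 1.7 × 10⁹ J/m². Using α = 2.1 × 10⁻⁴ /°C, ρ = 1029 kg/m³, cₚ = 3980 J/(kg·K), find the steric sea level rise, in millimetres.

Δh = αQ/(ρcₚ) = 2.1×10⁻⁴ × 1.7×10⁹ / (1029 × 3980) ≈ 0.087171 m

about 87.2 mm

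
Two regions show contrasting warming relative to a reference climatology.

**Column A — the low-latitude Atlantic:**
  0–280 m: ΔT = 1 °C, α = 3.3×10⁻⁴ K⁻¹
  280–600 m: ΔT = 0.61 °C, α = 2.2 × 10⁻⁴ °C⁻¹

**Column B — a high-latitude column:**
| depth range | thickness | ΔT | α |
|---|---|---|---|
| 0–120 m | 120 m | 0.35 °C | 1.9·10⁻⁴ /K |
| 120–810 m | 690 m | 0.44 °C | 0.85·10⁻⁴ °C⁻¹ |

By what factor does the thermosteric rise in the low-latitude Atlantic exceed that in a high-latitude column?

A 280 × 3.3×10⁻⁴ × 1 = 0.09240 m
A 2.2×10⁻⁴ × 0.61 × 320 = 0.042944 m
A total: 0.135344 m
B 0–120 m: 1.9×10⁻⁴ × 0.35 × 120 = 0.00798 m
B Layer 2: 0.85×10⁻⁴ × 690 × 0.44 = 0.025806 m
B total: 0.033786 m
Ratio: 0.135344 / 0.033786 ≈ 4.006

4.0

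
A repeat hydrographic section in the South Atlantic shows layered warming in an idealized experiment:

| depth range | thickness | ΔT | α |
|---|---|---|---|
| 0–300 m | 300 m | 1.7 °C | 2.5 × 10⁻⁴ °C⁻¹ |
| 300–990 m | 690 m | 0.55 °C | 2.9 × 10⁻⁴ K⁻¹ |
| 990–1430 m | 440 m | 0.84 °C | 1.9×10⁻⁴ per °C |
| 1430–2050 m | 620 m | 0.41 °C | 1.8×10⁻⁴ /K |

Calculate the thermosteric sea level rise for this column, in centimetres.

Layer 1: 300 × 2.5×10⁻⁴ × 1.7 = 0.12750 m
300–990 m: 690 × 2.9×10⁻⁴ × 0.55 = 0.110055 m
440 × 0.84 × 1.9×10⁻⁴ = 0.070224 m
Layer 4: 620 × 0.41 × 1.8×10⁻⁴ = 0.045756 m
Δh = 0.12750 + 0.110055 + 0.070224 + 0.045756 = 0.353535 m

about 35.4 cm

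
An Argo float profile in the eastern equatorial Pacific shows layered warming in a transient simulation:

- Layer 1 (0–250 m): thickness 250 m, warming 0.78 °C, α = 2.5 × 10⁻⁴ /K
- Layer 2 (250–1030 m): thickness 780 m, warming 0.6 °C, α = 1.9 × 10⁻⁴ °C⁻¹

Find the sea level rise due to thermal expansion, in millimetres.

138 mm of thermosteric rise

0–250 m: 250 × 2.5×10⁻⁴ × 0.78 = 0.04875 m
250–1030 m: 780 × 0.6 × 1.9×10⁻⁴ = 0.08892 m
Δh = 0.04875 + 0.08892 = 0.13767 m ≈ 138 mm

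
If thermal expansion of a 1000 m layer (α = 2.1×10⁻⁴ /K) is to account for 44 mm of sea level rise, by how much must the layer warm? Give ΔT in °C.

0.210 °C

ΔT = Δh/(αH) = 0.044 / (2.1×10⁻⁴ × 1000) ≈ 0.2095 °C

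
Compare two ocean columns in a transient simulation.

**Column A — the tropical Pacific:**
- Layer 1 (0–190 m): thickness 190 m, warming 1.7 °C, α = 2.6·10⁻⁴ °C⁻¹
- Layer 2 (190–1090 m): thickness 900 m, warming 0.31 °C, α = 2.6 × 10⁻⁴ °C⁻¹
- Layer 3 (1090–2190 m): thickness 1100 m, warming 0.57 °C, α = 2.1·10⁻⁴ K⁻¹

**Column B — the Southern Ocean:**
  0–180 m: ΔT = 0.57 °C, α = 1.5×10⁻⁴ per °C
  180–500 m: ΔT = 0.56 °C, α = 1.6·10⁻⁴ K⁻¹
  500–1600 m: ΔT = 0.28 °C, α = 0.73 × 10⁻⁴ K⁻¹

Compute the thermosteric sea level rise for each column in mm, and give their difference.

A: 290 mm; B: 67 mm; difference 220 mm

A 0–190 m: 1.7 × 2.6×10⁻⁴ × 190 = 0.08398 m
A 900 × 2.6×10⁻⁴ × 0.31 = 0.07254 m
A 1090–2190 m: 1100 × 0.57 × 2.1×10⁻⁴ = 0.13167 m
A total: 0.28819 m
B Layer 1: 1.5×10⁻⁴ × 0.57 × 180 = 0.01539 m
B Layer 2: 320 × 0.56 × 1.6×10⁻⁴ = 0.028672 m
B Layer 3: 1100 × 0.28 × 0.73×10⁻⁴ = 0.022484 m
B total: 0.066546 m
Difference: 0.28819 − 0.066546 = 0.221644 m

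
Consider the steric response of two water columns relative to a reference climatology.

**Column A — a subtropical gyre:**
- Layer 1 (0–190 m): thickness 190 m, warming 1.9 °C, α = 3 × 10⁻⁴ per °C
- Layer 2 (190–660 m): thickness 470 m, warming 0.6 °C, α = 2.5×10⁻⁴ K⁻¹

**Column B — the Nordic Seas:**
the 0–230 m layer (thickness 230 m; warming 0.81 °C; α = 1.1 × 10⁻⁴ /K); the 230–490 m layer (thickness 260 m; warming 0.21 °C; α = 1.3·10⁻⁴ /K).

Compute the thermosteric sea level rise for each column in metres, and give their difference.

Δh_A ≈ 0.179 m, Δh_B ≈ 0.0276 m; difference ≈ 0.151 m

A Layer 1: 1.9 × 190 × 3×10⁻⁴ = 0.10830 m
A 470 × 0.6 × 2.5×10⁻⁴ = 0.07050 m
A total: 0.17880 m
B 0–230 m: 230 × 1.1×10⁻⁴ × 0.81 = 0.020493 m
B Layer 2: 260 × 1.3×10⁻⁴ × 0.21 = 0.007098 m
B total: 0.027591 m
Difference: 0.17880 − 0.027591 = 0.151209 m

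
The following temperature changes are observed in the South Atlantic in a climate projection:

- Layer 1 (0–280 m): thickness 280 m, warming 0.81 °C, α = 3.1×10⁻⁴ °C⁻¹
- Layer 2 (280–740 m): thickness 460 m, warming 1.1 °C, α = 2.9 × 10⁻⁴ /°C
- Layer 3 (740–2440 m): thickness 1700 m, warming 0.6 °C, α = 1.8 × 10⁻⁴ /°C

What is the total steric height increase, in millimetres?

Δh ≈ 401 mm

280 × 3.1×10⁻⁴ × 0.81 = 0.070308 m
Layer 2: 460 × 1.1 × 2.9×10⁻⁴ = 0.14674 m
740–2440 m: 0.6 × 1700 × 1.8×10⁻⁴ = 0.18360 m
Δh = 0.070308 + 0.14674 + 0.18360 = 0.400648 m ≈ 401 mm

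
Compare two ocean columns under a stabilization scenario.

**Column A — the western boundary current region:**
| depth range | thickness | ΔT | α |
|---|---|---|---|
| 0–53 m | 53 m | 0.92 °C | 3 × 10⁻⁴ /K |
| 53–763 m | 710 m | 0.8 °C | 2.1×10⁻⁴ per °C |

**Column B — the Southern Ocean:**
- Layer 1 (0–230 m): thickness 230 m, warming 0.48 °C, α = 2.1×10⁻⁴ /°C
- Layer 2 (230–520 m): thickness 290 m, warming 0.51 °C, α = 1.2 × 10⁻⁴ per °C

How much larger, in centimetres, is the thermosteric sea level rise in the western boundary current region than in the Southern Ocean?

Δh_A − Δh_B ≈ 9.30 cm

A Layer 1: 0.92 × 53 × 3×10⁻⁴ = 0.014628 m
A 53–763 m: 710 × 2.1×10⁻⁴ × 0.8 = 0.11928 m
A total: 0.133908 m
B Layer 1: 2.1×10⁻⁴ × 230 × 0.48 = 0.023184 m
B 290 × 1.2×10⁻⁴ × 0.51 = 0.017748 m
B total: 0.040932 m
Difference: 0.133908 − 0.040932 = 0.092976 m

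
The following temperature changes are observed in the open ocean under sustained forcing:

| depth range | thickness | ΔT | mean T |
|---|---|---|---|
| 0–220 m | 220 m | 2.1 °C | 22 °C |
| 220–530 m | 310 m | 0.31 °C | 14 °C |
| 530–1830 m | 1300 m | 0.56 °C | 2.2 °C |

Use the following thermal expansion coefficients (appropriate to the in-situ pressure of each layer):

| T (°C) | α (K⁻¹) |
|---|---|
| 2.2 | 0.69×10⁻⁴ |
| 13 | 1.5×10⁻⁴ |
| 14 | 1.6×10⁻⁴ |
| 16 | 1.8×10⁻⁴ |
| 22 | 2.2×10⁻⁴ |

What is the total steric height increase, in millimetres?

Δh ≈ 167 mm

Layer 1 at 22 °C → α = 2.2×10⁻⁴ K⁻¹
Layer 2 at 14 °C → α = 1.6×10⁻⁴ K⁻¹
Layer 3 at 2.2 °C → α = 0.69×10⁻⁴ K⁻¹
0–220 m: 2.1 × 220 × 2.2×10⁻⁴ = 0.10164 m
Layer 2: 310 × 1.6×10⁻⁴ × 0.31 = 0.015376 m
Layer 3: 0.69×10⁻⁴ × 0.56 × 1300 = 0.050232 m
Δh = 0.10164 + 0.015376 + 0.050232 = 0.167248 m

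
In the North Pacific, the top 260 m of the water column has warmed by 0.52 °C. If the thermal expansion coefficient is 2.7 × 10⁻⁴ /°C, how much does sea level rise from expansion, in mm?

Δh = αΔT·H = 2.7×10⁻⁴ × 0.52 × 260 = 0.036504 m

Δh = 36.5 mm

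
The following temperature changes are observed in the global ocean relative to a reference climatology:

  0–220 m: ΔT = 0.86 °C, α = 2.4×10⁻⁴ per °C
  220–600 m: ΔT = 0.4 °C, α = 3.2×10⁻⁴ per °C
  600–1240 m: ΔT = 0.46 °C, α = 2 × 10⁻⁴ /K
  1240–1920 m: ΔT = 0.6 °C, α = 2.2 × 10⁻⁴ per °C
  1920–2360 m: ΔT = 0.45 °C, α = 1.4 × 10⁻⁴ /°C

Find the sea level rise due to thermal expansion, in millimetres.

Layer 1: 2.4×10⁻⁴ × 0.86 × 220 = 0.045408 m
380 × 0.4 × 3.2×10⁻⁴ = 0.04864 m
2×10⁻⁴ × 0.46 × 640 = 0.05888 m
1240–1920 m: 0.6 × 680 × 2.2×10⁻⁴ = 0.08976 m
1.4×10⁻⁴ × 440 × 0.45 = 0.02772 m
Δh = 0.045408 + 0.04864 + 0.05888 + 0.08976 + 0.02772 = 0.270408 m ≈ 270 mm

about 270 mm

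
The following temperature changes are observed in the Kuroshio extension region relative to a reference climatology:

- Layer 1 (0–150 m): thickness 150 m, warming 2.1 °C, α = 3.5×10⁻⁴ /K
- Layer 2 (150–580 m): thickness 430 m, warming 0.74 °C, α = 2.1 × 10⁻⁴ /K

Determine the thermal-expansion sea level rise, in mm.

3.5×10⁻⁴ × 2.1 × 150 = 0.11025 m
2.1×10⁻⁴ × 430 × 0.74 = 0.066822 m
Δh = 0.11025 + 0.066822 = 0.177072 m ≈ 177 mm

177 mm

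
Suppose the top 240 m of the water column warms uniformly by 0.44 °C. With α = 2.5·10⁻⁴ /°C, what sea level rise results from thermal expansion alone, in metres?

0.0264 m of thermosteric rise

Δh = αΔT·H = 2.5×10⁻⁴ × 0.44 × 240 = 0.02640 m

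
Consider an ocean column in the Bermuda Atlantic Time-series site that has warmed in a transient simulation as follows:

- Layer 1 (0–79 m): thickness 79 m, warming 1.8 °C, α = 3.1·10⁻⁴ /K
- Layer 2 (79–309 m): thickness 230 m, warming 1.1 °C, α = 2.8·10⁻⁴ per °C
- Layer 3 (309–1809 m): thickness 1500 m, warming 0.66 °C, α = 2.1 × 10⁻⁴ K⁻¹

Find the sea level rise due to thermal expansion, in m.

0.323 m

79 × 1.8 × 3.1×10⁻⁴ = 0.044082 m
2.8×10⁻⁴ × 230 × 1.1 = 0.07084 m
Layer 3: 2.1×10⁻⁴ × 0.66 × 1500 = 0.20790 m
Δh = 0.044082 + 0.07084 + 0.20790 = 0.322822 m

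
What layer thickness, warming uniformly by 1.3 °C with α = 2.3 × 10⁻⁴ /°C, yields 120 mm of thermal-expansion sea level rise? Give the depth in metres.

H ≈ 401 m

H = Δh/(αΔT) = 0.12 / (2.3×10⁻⁴ × 1.3) ≈ 401.3 m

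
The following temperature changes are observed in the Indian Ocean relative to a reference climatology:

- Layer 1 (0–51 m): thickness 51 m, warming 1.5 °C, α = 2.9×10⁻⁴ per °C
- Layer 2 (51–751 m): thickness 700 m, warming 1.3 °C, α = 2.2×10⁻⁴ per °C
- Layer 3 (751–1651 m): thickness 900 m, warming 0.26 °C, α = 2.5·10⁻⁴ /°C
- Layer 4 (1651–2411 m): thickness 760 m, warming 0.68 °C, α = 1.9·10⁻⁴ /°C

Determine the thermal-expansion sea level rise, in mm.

Layer 1: 51 × 2.9×10⁻⁴ × 1.5 = 0.022185 m
51–751 m: 1.3 × 2.2×10⁻⁴ × 700 = 0.20020 m
Layer 3: 2.5×10⁻⁴ × 900 × 0.26 = 0.05850 m
1.9×10⁻⁴ × 760 × 0.68 = 0.098192 m
Δh = 0.022185 + 0.20020 + 0.05850 + 0.098192 = 0.379077 m

Δh ≈ 380 mm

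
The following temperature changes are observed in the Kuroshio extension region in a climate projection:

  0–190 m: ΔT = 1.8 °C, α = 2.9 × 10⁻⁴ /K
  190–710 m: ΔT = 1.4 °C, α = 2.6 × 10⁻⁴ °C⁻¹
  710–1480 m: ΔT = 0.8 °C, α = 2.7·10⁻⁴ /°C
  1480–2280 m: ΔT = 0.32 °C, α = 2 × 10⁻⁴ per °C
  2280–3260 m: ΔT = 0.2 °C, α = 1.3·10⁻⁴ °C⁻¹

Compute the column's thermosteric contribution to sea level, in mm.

0–190 m: 2.9×10⁻⁴ × 190 × 1.8 = 0.09918 m
Layer 2: 520 × 1.4 × 2.6×10⁻⁴ = 0.18928 m
710–1480 m: 2.7×10⁻⁴ × 0.8 × 770 = 0.16632 m
1480–2280 m: 2×10⁻⁴ × 0.32 × 800 = 0.05120 m
980 × 1.3×10⁻⁴ × 0.2 = 0.02548 m
Δh = 0.09918 + 0.18928 + 0.16632 + 0.05120 + 0.02548 = 0.53146 m

about 531 mm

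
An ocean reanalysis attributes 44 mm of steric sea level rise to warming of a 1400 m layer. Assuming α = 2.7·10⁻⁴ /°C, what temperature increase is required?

ΔT = Δh/(αH) = 0.044 / (2.7×10⁻⁴ × 1400) ≈ 0.1164 °C

0.116 °C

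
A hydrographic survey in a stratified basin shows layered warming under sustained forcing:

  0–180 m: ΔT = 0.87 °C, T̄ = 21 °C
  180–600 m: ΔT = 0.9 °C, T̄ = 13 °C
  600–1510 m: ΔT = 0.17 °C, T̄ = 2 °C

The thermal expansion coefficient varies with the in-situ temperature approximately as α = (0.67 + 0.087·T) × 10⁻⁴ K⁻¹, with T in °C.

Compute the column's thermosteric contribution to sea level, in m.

Δh ≈ 0.120 m

Layer 1: α = (0.67 + 0.087×21)×10⁻⁴ = 2.497×10⁻⁴ K⁻¹
Layer 2: α = (0.67 + 0.087×13)×10⁻⁴ = 1.801×10⁻⁴ K⁻¹
Layer 3: α = (0.67 + 0.087×2)×10⁻⁴ = 0.844×10⁻⁴ K⁻¹
0–180 m: 180 × 0.87 × 2.497×10⁻⁴ = 0.03910302 m
180–600 m: 1.801×10⁻⁴ × 0.9 × 420 = 0.0680778 m
Layer 3: 0.844×10⁻⁴ × 0.17 × 910 = 0.01305668 m
Δh = 0.03910302 + 0.0680778 + 0.01305668 = 0.1202375 m ≈ 0.120 m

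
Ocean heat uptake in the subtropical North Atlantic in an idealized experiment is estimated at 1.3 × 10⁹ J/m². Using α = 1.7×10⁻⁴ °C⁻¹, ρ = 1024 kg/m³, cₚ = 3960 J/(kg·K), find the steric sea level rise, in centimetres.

Δh = αQ/(ρcₚ) = 1.7×10⁻⁴ × 1.3×10⁹ / (1024 × 3960) ≈ 0.05450 m

Δh ≈ 5.5 cm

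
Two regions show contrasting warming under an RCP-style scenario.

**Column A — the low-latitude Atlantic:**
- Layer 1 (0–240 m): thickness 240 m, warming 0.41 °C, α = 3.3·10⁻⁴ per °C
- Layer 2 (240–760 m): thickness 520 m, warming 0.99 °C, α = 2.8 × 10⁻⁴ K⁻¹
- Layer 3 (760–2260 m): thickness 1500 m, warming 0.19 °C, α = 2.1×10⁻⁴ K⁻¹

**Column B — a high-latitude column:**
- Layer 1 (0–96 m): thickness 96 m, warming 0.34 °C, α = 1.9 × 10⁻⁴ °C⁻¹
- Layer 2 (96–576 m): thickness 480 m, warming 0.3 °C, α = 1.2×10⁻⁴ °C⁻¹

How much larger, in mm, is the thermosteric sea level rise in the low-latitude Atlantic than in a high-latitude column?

213 mm

A 0–240 m: 240 × 0.41 × 3.3×10⁻⁴ = 0.032472 m
A Layer 2: 0.99 × 520 × 2.8×10⁻⁴ = 0.144144 m
A Layer 3: 1500 × 0.19 × 2.1×10⁻⁴ = 0.05985 m
A total: 0.236466 m
B 1.9×10⁻⁴ × 0.34 × 96 = 0.0062016 m
B Layer 2: 480 × 0.3 × 1.2×10⁻⁴ = 0.01728 m
B total: 0.0234816 m
Difference: 0.236466 − 0.0234816 = 0.2129844 m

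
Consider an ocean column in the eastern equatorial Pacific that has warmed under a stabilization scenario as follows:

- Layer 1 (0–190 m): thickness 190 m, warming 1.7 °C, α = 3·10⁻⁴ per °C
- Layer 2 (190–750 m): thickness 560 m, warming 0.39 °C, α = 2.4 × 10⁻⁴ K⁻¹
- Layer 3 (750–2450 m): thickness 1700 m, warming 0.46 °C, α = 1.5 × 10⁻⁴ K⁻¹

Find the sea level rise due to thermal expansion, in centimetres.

26.7 cm of thermosteric rise

190 × 1.7 × 3×10⁻⁴ = 0.09690 m
0.39 × 2.4×10⁻⁴ × 560 = 0.052416 m
1700 × 1.5×10⁻⁴ × 0.46 = 0.11730 m
Δh = 0.09690 + 0.052416 + 0.11730 = 0.266616 m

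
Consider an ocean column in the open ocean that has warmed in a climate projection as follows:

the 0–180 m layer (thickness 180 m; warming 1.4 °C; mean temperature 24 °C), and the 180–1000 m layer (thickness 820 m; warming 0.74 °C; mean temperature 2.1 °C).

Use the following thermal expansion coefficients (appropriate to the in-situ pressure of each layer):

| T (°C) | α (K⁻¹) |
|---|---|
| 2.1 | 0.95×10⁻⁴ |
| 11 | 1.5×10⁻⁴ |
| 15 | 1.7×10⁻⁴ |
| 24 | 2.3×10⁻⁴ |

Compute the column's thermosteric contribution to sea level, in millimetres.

Layer 1 at 24 °C → α = 2.3×10⁻⁴ K⁻¹
Layer 2 at 2.1 °C → α = 0.95×10⁻⁴ K⁻¹
0–180 m: 1.4 × 2.3×10⁻⁴ × 180 = 0.05796 m
180–1000 m: 0.95×10⁻⁴ × 0.74 × 820 = 0.057646 m
Δh = 0.05796 + 0.057646 = 0.115606 m

Δh ≈ 120 mm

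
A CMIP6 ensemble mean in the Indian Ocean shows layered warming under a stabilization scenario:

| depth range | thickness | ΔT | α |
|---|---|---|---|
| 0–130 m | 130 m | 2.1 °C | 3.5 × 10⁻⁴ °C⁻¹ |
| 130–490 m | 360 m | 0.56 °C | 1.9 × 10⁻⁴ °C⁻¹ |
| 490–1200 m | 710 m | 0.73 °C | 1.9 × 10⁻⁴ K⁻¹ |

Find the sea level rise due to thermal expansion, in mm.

130 × 2.1 × 3.5×10⁻⁴ = 0.09555 m
0.56 × 1.9×10⁻⁴ × 360 = 0.038304 m
0.73 × 710 × 1.9×10⁻⁴ = 0.098477 m
Δh = 0.09555 + 0.038304 + 0.098477 = 0.232331 m

about 232 mm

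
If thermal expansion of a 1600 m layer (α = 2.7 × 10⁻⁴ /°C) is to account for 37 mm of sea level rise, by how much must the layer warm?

about 0.086 °C

ΔT = Δh/(αH) = 0.037 / (2.7×10⁻⁴ × 1600) ≈ 0.08565 °C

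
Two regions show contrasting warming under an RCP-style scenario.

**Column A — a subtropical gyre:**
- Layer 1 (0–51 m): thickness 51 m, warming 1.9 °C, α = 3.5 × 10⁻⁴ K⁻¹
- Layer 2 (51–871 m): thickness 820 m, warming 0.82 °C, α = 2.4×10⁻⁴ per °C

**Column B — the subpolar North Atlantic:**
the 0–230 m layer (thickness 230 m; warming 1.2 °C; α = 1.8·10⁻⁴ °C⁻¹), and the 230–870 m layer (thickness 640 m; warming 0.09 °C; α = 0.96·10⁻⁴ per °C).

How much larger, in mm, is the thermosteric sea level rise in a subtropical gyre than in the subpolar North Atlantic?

A 0–51 m: 51 × 1.9 × 3.5×10⁻⁴ = 0.033915 m
A Layer 2: 0.82 × 2.4×10⁻⁴ × 820 = 0.161376 m
A total: 0.195291 m
B 0–230 m: 230 × 1.8×10⁻⁴ × 1.2 = 0.04968 m
B 0.09 × 0.96×10⁻⁴ × 640 = 0.0055296 m
B total: 0.0552096 m
Difference: 0.195291 − 0.0552096 = 0.1400814 m

140 mm larger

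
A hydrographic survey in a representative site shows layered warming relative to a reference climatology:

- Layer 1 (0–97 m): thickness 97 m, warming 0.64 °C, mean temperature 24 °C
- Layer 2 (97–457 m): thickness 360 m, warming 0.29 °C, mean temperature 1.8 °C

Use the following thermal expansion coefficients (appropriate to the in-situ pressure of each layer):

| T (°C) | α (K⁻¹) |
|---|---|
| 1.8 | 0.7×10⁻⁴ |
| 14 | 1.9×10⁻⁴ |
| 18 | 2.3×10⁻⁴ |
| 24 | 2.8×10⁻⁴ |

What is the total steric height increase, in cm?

Layer 1 at 24 °C → α = 2.8×10⁻⁴ K⁻¹
Layer 2 at 1.8 °C → α = 0.7×10⁻⁴ K⁻¹
0–97 m: 0.64 × 97 × 2.8×10⁻⁴ = 0.0173824 m
Layer 2: 0.7×10⁻⁴ × 0.29 × 360 = 0.007308 m
Δh = 0.0173824 + 0.007308 = 0.0246904 m

Δh ≈ 2.5 cm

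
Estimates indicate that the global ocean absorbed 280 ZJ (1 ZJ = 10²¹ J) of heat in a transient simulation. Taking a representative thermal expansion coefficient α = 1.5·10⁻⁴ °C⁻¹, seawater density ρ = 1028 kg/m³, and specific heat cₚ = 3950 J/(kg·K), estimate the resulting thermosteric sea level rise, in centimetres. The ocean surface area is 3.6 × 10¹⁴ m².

Δh = 2.9 cm

Per unit area: Q = 280×10²¹ / (3.6×10¹⁴) ≈ 7.778×10⁸ J/m²
Δh = αQ/(ρcₚ) = 1.5×10⁻⁴ × 7.778×10⁸ / (1028 × 3950) ≈ 0.028732 m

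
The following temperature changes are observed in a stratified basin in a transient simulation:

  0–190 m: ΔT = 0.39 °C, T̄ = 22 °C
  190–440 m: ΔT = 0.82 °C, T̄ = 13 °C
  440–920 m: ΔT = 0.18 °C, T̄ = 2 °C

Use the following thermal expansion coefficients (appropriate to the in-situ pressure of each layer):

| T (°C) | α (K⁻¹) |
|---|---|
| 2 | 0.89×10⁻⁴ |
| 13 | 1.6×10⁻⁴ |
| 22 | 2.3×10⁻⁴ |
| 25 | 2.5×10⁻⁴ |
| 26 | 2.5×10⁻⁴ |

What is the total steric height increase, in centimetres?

Layer 1 at 22 °C → α = 2.3×10⁻⁴ K⁻¹
Layer 2 at 13 °C → α = 1.6×10⁻⁴ K⁻¹
Layer 3 at 2 °C → α = 0.89×10⁻⁴ K⁻¹
Layer 1: 0.39 × 190 × 2.3×10⁻⁴ = 0.017043 m
Layer 2: 0.82 × 250 × 1.6×10⁻⁴ = 0.03280 m
Layer 3: 0.89×10⁻⁴ × 480 × 0.18 = 0.0076896 m
Δh = 0.017043 + 0.03280 + 0.0076896 = 0.0575326 m ≈ 5.75 cm

5.75 cm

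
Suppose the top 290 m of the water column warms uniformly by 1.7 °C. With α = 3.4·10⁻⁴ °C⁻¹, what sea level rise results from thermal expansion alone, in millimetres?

Δh = αΔT·H = 3.4×10⁻⁴ × 1.7 × 290 = 0.16762 m

about 170 mm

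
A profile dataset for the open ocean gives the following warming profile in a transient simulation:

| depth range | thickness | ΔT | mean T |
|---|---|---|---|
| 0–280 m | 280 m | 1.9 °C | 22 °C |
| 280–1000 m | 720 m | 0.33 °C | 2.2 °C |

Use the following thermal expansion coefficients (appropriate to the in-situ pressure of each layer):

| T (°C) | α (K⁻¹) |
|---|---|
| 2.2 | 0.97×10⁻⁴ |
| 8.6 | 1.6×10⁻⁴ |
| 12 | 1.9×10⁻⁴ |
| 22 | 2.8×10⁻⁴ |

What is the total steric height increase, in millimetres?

Δh = 170 mm

Layer 1 at 22 °C → α = 2.8×10⁻⁴ K⁻¹
Layer 2 at 2.2 °C → α = 0.97×10⁻⁴ K⁻¹
0–280 m: 280 × 1.9 × 2.8×10⁻⁴ = 0.14896 m
280–1000 m: 720 × 0.33 × 0.97×10⁻⁴ = 0.0230472 m
Δh = 0.14896 + 0.0230472 = 0.1720072 m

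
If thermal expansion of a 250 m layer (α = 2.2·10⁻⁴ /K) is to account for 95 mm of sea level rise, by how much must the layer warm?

ΔT = Δh/(αH) = 0.095 / (2.2×10⁻⁴ × 250) ≈ 1.727 K

about 1.73 K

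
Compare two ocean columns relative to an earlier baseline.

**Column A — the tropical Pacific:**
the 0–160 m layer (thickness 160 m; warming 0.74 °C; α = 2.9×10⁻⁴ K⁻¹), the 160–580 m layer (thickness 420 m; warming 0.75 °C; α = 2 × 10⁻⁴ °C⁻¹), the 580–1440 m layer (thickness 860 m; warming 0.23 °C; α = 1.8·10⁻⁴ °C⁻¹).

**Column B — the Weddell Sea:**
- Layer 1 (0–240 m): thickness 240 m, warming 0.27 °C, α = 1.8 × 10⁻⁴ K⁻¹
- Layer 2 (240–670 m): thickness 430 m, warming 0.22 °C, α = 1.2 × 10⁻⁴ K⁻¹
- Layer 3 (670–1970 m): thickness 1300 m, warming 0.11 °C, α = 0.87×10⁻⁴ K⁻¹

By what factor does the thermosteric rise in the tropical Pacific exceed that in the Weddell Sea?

a factor of 3.75

A Layer 1: 160 × 0.74 × 2.9×10⁻⁴ = 0.034336 m
A 2×10⁻⁴ × 420 × 0.75 = 0.06300 m
A 1.8×10⁻⁴ × 0.23 × 860 = 0.035604 m
A total: 0.13294 m
B Layer 1: 240 × 1.8×10⁻⁴ × 0.27 = 0.011664 m
B Layer 2: 0.22 × 1.2×10⁻⁴ × 430 = 0.011352 m
B Layer 3: 0.11 × 0.87×10⁻⁴ × 1300 = 0.012441 m
B total: 0.035457 m
Ratio: 0.13294 / 0.035457 ≈ 3.749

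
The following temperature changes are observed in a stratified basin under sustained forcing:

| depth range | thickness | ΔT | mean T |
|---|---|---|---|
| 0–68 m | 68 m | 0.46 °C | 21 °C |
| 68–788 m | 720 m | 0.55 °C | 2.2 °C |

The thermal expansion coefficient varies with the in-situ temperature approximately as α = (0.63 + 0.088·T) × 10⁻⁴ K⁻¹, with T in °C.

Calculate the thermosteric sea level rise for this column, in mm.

Δh = 40 mm

Layer 1: α = (0.63 + 0.088×21)×10⁻⁴ = 2.478×10⁻⁴ K⁻¹
Layer 2: α = (0.63 + 0.088×2.2)×10⁻⁴ = 0.8236×10⁻⁴ K⁻¹
Layer 1: 0.46 × 2.478×10⁻⁴ × 68 = 0.007751184 m
0.8236×10⁻⁴ × 0.55 × 720 = 0.03261456 m
Δh = 0.007751184 + 0.03261456 = 0.040365744 m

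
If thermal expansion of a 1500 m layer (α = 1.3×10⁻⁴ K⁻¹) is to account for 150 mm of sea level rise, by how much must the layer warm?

ΔT = Δh/(αH) = 0.15 / (1.3×10⁻⁴ × 1500) ≈ 0.7692 °C

0.77 °C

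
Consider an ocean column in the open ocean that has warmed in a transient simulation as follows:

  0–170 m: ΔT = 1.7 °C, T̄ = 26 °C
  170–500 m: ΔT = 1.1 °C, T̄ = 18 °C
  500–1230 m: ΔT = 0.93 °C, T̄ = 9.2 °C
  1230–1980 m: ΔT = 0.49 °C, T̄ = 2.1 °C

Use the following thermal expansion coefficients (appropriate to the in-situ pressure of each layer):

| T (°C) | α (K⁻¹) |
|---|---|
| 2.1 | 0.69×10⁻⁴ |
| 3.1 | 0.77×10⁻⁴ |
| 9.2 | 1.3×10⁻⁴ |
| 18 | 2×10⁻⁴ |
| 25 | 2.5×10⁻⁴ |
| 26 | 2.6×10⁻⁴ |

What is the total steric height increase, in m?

Layer 1 at 26 °C → α = 2.6×10⁻⁴ K⁻¹
Layer 2 at 18 °C → α = 2×10⁻⁴ K⁻¹
Layer 3 at 9.2 °C → α = 1.3×10⁻⁴ K⁻¹
Layer 4 at 2.1 °C → α = 0.69×10⁻⁴ K⁻¹
0–170 m: 2.6×10⁻⁴ × 170 × 1.7 = 0.07514 m
1.1 × 2×10⁻⁴ × 330 = 0.07260 m
1.3×10⁻⁴ × 0.93 × 730 = 0.088257 m
0.69×10⁻⁴ × 750 × 0.49 = 0.0253575 m
Δh = 0.07514 + 0.07260 + 0.088257 + 0.0253575 = 0.2613545 m ≈ 0.261 m

Δh ≈ 0.261 m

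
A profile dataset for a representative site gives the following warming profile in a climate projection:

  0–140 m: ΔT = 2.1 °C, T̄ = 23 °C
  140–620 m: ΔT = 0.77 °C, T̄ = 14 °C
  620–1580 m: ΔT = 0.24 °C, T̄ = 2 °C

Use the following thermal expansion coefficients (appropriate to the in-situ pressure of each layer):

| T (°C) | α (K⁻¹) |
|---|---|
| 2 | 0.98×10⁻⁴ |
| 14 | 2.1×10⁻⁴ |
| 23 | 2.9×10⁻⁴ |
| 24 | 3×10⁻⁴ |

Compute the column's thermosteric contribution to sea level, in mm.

Layer 1 at 23 °C → α = 2.9×10⁻⁴ K⁻¹
Layer 2 at 14 °C → α = 2.1×10⁻⁴ K⁻¹
Layer 3 at 2 °C → α = 0.98×10⁻⁴ K⁻¹
0–140 m: 2.1 × 140 × 2.9×10⁻⁴ = 0.08526 m
140–620 m: 480 × 0.77 × 2.1×10⁻⁴ = 0.077616 m
620–1580 m: 0.98×10⁻⁴ × 0.24 × 960 = 0.0225792 m
Δh = 0.08526 + 0.077616 + 0.0225792 = 0.1854552 m

190 mm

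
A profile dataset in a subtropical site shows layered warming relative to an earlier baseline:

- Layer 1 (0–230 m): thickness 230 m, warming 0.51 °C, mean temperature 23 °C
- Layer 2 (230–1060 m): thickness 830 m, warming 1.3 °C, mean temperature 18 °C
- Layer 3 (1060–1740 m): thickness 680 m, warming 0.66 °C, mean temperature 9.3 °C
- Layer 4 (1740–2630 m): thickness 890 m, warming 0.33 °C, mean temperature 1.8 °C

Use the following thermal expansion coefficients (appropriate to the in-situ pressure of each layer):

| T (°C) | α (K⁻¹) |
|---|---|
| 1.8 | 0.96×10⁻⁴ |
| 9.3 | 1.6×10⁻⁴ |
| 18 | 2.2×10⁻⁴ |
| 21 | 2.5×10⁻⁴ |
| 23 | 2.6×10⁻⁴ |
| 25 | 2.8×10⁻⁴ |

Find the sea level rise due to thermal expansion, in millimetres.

Layer 1 at 23 °C → α = 2.6×10⁻⁴ K⁻¹
Layer 2 at 18 °C → α = 2.2×10⁻⁴ K⁻¹
Layer 3 at 9.3 °C → α = 1.6×10⁻⁴ K⁻¹
Layer 4 at 1.8 °C → α = 0.96×10⁻⁴ K⁻¹
0.51 × 2.6×10⁻⁴ × 230 = 0.030498 m
Layer 2: 2.2×10⁻⁴ × 830 × 1.3 = 0.23738 m
1.6×10⁻⁴ × 0.66 × 680 = 0.071808 m
0.33 × 0.96×10⁻⁴ × 890 = 0.0281952 m
Δh = 0.030498 + 0.23738 + 0.071808 + 0.0281952 = 0.3678812 m

368 mm of thermosteric rise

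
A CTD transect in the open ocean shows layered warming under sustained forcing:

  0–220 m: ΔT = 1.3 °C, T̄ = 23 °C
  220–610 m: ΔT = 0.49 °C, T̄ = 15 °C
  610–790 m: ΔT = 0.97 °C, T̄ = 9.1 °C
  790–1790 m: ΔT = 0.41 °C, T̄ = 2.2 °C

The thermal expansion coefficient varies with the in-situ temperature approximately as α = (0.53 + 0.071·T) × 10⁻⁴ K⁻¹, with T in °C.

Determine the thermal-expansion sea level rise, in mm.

Layer 1: α = (0.53 + 0.071×23)×10⁻⁴ = 2.163×10⁻⁴ K⁻¹
Layer 2: α = (0.53 + 0.071×15)×10⁻⁴ = 1.595×10⁻⁴ K⁻¹
Layer 3: α = (0.53 + 0.071×9.1)×10⁻⁴ = 1.1761×10⁻⁴ K⁻¹
Layer 4: α = (0.53 + 0.071×2.2)×10⁻⁴ = 0.6862×10⁻⁴ K⁻¹
Layer 1: 1.3 × 220 × 2.163×10⁻⁴ = 0.0618618 m
1.595×10⁻⁴ × 390 × 0.49 = 0.03048045 m
610–790 m: 1.1761×10⁻⁴ × 0.97 × 180 = 0.020534706 m
Layer 4: 0.6862×10⁻⁴ × 1000 × 0.41 = 0.0281342 m
Δh = 0.0618618 + 0.03048045 + 0.020534706 + 0.0281342 = 0.141011156 m

about 141 mm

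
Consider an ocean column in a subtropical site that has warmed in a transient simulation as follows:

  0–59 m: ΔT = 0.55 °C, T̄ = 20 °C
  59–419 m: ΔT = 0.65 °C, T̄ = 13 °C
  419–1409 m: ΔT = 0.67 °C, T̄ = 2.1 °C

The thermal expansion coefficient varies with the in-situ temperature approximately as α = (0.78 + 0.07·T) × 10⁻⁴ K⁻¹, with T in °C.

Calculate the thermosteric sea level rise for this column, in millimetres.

108 mm

Layer 1: α = (0.78 + 0.07×20)×10⁻⁴ = 2.18×10⁻⁴ K⁻¹
Layer 2: α = (0.78 + 0.07×13)×10⁻⁴ = 1.69×10⁻⁴ K⁻¹
Layer 3: α = (0.78 + 0.07×2.1)×10⁻⁴ = 0.927×10⁻⁴ K⁻¹
0.55 × 59 × 2.18×10⁻⁴ = 0.0070741 m
Layer 2: 1.69×10⁻⁴ × 360 × 0.65 = 0.039546 m
990 × 0.927×10⁻⁴ × 0.67 = 0.06148791 m
Δh = 0.0070741 + 0.039546 + 0.06148791 = 0.10810801 m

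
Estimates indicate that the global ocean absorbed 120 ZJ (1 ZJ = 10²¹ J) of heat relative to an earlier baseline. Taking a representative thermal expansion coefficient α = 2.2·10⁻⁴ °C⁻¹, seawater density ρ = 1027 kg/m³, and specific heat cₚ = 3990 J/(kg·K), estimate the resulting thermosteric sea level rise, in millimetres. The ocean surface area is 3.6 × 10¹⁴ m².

Δh = 17.9 mm

Per unit area: Q = 120×10²¹ / (3.6×10¹⁴) ≈ 3.333×10⁸ J/m²
Δh = αQ/(ρcₚ) = 2.2×10⁻⁴ × 3.333×10⁸ / (1027 × 3990) ≈ 0.017894 m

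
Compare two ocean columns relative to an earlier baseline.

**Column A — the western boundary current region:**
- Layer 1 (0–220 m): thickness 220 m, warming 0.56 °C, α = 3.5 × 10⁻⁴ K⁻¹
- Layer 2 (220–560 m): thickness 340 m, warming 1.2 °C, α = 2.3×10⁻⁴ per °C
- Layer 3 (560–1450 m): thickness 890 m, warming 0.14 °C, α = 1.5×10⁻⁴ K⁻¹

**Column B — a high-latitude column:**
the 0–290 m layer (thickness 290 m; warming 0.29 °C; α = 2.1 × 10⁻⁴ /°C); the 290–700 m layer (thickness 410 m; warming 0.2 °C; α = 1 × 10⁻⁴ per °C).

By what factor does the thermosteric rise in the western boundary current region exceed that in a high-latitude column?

A Layer 1: 3.5×10⁻⁴ × 0.56 × 220 = 0.04312 m
A 220–560 m: 2.3×10⁻⁴ × 340 × 1.2 = 0.09384 m
A 560–1450 m: 0.14 × 890 × 1.5×10⁻⁴ = 0.01869 m
A total: 0.15565 m
B Layer 1: 0.29 × 2.1×10⁻⁴ × 290 = 0.017661 m
B Layer 2: 0.2 × 410 × 1×10⁻⁴ = 0.00820 m
B total: 0.025861 m
Ratio: 0.15565 / 0.025861 ≈ 6.019

a factor of 6.0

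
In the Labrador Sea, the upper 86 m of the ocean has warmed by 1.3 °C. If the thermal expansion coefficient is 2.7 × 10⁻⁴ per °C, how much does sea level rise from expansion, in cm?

3.02 cm

Δh = αΔT·H = 2.7×10⁻⁴ × 1.3 × 86 = 0.030186 m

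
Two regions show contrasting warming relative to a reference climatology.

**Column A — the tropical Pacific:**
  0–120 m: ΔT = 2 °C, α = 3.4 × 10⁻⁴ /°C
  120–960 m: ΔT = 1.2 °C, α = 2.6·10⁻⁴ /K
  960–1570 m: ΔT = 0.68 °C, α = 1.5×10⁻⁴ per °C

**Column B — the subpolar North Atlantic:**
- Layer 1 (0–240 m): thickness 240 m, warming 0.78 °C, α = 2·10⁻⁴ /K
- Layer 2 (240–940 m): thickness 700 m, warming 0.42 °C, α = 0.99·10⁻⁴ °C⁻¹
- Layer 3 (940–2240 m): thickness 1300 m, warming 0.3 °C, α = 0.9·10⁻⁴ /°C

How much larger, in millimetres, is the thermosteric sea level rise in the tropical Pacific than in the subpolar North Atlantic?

A Layer 1: 120 × 3.4×10⁻⁴ × 2 = 0.08160 m
A Layer 2: 840 × 1.2 × 2.6×10⁻⁴ = 0.26208 m
A Layer 3: 0.68 × 1.5×10⁻⁴ × 610 = 0.06222 m
A total: 0.40590 m
B 2×10⁻⁴ × 240 × 0.78 = 0.03744 m
B Layer 2: 700 × 0.42 × 0.99×10⁻⁴ = 0.029106 m
B 0.3 × 1300 × 0.9×10⁻⁴ = 0.03510 m
B total: 0.101646 m
Difference: 0.40590 − 0.101646 = 0.304254 m

Δh_A − Δh_B ≈ 304 mm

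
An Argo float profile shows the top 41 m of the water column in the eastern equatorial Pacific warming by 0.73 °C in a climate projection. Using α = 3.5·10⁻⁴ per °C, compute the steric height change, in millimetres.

10.5 mm of thermosteric rise

Δh = αΔT·H = 3.5×10⁻⁴ × 0.73 × 41 = 0.0104755 m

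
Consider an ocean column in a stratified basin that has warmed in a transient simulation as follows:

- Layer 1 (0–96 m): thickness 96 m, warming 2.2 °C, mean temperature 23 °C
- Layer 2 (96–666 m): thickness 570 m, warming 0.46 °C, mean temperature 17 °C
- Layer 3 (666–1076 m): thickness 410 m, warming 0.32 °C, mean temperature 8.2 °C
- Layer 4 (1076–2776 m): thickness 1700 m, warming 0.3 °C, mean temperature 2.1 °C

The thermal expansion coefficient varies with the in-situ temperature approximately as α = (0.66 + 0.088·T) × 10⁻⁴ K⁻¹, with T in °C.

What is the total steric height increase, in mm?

Δh ≈ 174 mm

Layer 1: α = (0.66 + 0.088×23)×10⁻⁴ = 2.684×10⁻⁴ K⁻¹
Layer 2: α = (0.66 + 0.088×17)×10⁻⁴ = 2.156×10⁻⁴ K⁻¹
Layer 3: α = (0.66 + 0.088×8.2)×10⁻⁴ = 1.3816×10⁻⁴ K⁻¹
Layer 4: α = (0.66 + 0.088×2.1)×10⁻⁴ = 0.8448×10⁻⁴ K⁻¹
Layer 1: 2.2 × 2.684×10⁻⁴ × 96 = 0.05668608 m
570 × 2.156×10⁻⁴ × 0.46 = 0.05653032 m
666–1076 m: 1.3816×10⁻⁴ × 410 × 0.32 = 0.018126592 m
Layer 4: 0.3 × 0.8448×10⁻⁴ × 1700 = 0.0430848 m
Δh = 0.05668608 + 0.05653032 + 0.018126592 + 0.0430848 = 0.174427792 m ≈ 174 mm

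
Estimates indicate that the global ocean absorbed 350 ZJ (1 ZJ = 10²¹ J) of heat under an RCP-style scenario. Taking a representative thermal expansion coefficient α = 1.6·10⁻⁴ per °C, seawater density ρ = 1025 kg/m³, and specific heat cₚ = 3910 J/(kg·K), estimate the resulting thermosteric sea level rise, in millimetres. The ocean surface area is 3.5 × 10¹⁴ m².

Δh ≈ 40 mm

Per unit area: Q = 350×10²¹ / (3.5×10¹⁴) = 1×10⁹ J/m²
Δh = αQ/(ρcₚ) = 1.6×10⁻⁴ × 1×10⁹ / (1025 × 3910) ≈ 0.039923 m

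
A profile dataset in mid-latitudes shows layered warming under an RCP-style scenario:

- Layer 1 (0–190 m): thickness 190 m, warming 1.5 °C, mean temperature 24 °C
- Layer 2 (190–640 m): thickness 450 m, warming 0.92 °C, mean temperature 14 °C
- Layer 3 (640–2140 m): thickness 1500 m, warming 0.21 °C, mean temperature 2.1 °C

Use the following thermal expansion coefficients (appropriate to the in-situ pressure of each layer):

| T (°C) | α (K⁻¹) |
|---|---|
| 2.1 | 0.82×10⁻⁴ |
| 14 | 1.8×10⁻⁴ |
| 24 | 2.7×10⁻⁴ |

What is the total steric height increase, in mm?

177 mm of thermosteric rise

Layer 1 at 24 °C → α = 2.7×10⁻⁴ K⁻¹
Layer 2 at 14 °C → α = 1.8×10⁻⁴ K⁻¹
Layer 3 at 2.1 °C → α = 0.82×10⁻⁴ K⁻¹
1.5 × 2.7×10⁻⁴ × 190 = 0.07695 m
0.92 × 1.8×10⁻⁴ × 450 = 0.07452 m
640–2140 m: 0.82×10⁻⁴ × 1500 × 0.21 = 0.02583 m
Δh = 0.07695 + 0.07452 + 0.02583 = 0.17730 m ≈ 177 mm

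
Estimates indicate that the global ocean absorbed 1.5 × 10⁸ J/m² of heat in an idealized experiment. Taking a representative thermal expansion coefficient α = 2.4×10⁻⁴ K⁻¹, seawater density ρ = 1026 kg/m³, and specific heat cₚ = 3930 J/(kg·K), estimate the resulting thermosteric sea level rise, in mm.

Δh = αQ/(ρcₚ) = 2.4×10⁻⁴ × 1.5×10⁸ / (1026 × 3930) ≈ 0.0089282 m

8.93 mm of thermosteric rise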